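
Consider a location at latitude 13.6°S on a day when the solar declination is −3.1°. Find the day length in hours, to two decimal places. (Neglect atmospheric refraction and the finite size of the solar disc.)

−tan φ tan δ = −(-0.2419)(-0.0542) = -0.0131; H_s = arccos(-0.0131) = 90.75°.
Day length = 2 H_s / 15° h⁻¹ = 181.50° / 15 = 12.100 h.

12.10 hours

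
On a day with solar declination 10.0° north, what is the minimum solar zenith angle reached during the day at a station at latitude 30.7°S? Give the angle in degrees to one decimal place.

40.7°

At local solar noon the hour angle is zero, so the zenith angle is |φ − δ| = |-30.7° − (10.0°)| = 40.7°.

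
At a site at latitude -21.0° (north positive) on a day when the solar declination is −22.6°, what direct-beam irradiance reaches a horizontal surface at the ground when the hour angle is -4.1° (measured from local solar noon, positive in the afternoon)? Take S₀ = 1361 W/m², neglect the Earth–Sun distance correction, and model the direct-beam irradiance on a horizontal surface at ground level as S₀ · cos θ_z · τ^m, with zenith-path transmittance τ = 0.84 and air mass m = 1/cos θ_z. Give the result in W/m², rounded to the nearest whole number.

cos θ_z = sin φ sin δ + cos φ cos δ cos H = (-0.3584)(-0.3843) + (0.9336)(0.9232)(0.9974) = 0.9974.
Air mass m = 1/cos θ_z = 1/0.9974 = 1.003; τ^m = 0.84^1.003 = 0.8396.
Surface direct beam = 1361 × 0.9974 × 0.8396 = 1139.72 W/m².

1140 W/m²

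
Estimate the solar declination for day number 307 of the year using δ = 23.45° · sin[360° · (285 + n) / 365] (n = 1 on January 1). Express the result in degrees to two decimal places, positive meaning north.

-16.26°

360 × (285 + 307) / 365 = 583.890°; sin(583.890°) = -0.6933.
δ = 23.45 × -0.6933 = -16.258° ≈ -16.26°.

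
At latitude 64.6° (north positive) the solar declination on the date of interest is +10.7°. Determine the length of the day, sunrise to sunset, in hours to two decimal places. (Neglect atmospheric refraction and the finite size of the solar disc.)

15.13 hours

−tan φ tan δ = −(2.1060)(0.1890) = -0.3980; H_s = arccos(-0.3980) = 113.45°.
Day length = 2 H_s / 15° h⁻¹ = 226.90° / 15 = 15.127 h.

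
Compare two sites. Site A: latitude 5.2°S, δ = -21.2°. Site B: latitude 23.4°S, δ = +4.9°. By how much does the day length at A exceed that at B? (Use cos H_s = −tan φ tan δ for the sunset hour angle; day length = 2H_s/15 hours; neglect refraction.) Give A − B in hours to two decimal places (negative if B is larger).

+0.55 h

A: H_s = arccos(−tan -5.2° · tan -21.2°) = 92.02°, so 2H_s/15 = 12.2693 h.
B: H_s = arccos(−tan -23.4° · tan 4.9°) = 87.87°, so 2H_s/15 = 11.7160 h.
A − B = 12.2693 − 11.7160 = 0.5533 h.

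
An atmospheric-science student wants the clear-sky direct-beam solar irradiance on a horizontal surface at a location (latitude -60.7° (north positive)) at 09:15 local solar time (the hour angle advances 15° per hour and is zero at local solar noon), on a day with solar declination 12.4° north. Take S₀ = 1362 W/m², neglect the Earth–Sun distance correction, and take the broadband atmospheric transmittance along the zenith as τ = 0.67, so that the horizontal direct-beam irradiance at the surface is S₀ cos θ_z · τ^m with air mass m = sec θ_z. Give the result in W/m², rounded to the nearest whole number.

Hour angle H = 15° × (9.25 − 12) = -41.25°.
cos θ_z = sin φ sin δ + cos φ cos δ cos H = (-0.8721)(0.2147) + (0.4894)(0.9767)(0.7518) = 0.1721.
Air mass m = 1/cos θ_z = 1/0.1721 = 5.811; τ^m = 0.67^5.811 = 0.0976.
Surface direct beam = 1362 × 0.1721 × 0.0976 = 22.88 W/m².

23 W/m²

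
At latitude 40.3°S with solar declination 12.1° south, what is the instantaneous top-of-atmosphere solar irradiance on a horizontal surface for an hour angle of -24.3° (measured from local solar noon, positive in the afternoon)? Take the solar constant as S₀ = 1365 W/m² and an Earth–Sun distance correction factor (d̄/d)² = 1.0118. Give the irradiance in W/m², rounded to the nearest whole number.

With φ = -40.3°, δ = -12.1°, H = -24.30°: sin φ sin δ = 0.1356, cos φ cos δ cos H = 0.6797, so cos θ_z = 0.8153.
Top-of-atmosphere irradiance = S₀ (d̄/d)² cos θ_z = 1365 × 1.0118 × 0.8153 = 1126.02 W/m².

1126 W/m²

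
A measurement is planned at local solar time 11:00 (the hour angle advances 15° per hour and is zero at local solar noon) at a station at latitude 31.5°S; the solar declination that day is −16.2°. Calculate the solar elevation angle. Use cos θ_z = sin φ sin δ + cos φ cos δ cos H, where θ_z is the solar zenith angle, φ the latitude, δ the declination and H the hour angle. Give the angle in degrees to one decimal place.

Hour angle H = 15° × (11 − 12) = -15.00°.
cos θ_z = sin φ sin δ + cos φ cos δ cos H = (-0.5225)(-0.2790) + (0.8526)(0.9603)(0.9659) = 0.9366.
θ_z = arccos(0.9366) = 20.51°, so the elevation is 90° − 20.51° = 69.49°.

69.5°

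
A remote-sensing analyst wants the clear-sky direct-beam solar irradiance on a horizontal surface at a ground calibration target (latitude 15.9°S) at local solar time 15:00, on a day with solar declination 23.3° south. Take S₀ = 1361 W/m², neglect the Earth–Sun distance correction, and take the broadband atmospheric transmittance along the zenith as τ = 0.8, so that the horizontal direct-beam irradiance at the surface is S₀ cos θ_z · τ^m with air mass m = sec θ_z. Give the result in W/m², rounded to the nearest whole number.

Hour angle H = 15° × (15 − 12) = 45.00°.
cos θ_z = sin φ sin δ + cos φ cos δ cos H = (-0.2740)(-0.3955) + (0.9617)(0.9184)(0.7071) = 0.7329.
Air mass m = 1/cos θ_z = 1/0.7329 = 1.364; τ^m = 0.8^1.364 = 0.7376.
Surface direct beam = 1361 × 0.7329 × 0.7376 = 735.74 W/m².

736 W/m²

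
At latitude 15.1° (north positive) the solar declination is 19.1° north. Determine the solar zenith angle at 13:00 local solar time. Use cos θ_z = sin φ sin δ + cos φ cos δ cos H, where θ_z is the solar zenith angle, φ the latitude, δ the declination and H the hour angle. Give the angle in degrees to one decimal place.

14.9°

Hour angle H = 15° × (13 − 12) = 15.00°.
cos θ_z = sin(15.1°) sin(19.1°) + cos(15.1°) cos(19.1°) cos(15.00°) = 0.0852 + 0.8812 = 0.9664.
θ_z = arccos(0.9664) = 14.89°.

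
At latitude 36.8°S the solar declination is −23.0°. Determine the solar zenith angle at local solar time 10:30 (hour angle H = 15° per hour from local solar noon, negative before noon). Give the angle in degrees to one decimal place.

23.8°

Hour angle H = 15° × (10.5 − 12) = -22.50°.
With φ = -36.8°, δ = -23.0°, H = -22.50°: sin φ sin δ = 0.2341, cos φ cos δ cos H = 0.6810, so cos θ_z = 0.9151.
θ_z = arccos(0.9151) = 23.78°.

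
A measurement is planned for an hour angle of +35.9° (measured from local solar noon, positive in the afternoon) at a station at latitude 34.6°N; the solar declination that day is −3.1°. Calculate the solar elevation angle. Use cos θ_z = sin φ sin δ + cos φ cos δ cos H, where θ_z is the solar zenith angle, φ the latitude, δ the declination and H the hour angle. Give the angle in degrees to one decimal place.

39.4°

With φ = 34.6°, δ = -3.1°, H = 35.90°: sin φ sin δ = -0.0307, cos φ cos δ cos H = 0.6658, so cos θ_z = 0.6351.
θ_z = arccos(0.6351) = 50.57°, so the elevation is 90° − 50.57° = 39.43°.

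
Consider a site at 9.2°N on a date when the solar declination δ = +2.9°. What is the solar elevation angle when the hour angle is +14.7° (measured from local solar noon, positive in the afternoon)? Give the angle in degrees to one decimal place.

74.1°

With φ = 9.2°, δ = 2.9°, H = 14.70°: sin φ sin δ = 0.0081, cos φ cos δ cos H = 0.9536, so cos θ_z = 0.9617.
θ_z = arccos(0.9617) = 15.91°, so the elevation is 90° − 15.91° = 74.09°.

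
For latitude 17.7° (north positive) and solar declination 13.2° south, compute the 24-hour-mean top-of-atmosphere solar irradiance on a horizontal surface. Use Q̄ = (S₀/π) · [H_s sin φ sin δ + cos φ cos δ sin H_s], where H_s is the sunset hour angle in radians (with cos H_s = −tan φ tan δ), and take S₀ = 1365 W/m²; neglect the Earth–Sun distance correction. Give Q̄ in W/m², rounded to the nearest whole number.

−tan φ tan δ = −(0.3191)(-0.2345) = 0.0748; H_s = arccos(0.0748) = 85.71°. In radians, H_s = 1.4959.
H_s sin φ sin δ = 1.4959 × 0.3040 × -0.2284 = -0.1039.
cos φ cos δ sin H_s = 0.9527 × 0.9736 × 0.9972 = 0.9250.
Q̄ = (1365/π) × (-0.1039 + 0.9250) = 434.49 × 0.8211 = 356.76 W/m².

357 W/m²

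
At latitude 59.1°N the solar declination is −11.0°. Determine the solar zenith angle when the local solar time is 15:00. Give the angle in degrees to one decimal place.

Hour angle H = 15° × (15 − 12) = 45.00°.
With φ = 59.1°, δ = -11.0°, H = 45.00°: sin φ sin δ = -0.1637, cos φ cos δ cos H = 0.3565, so cos θ_z = 0.1928.
θ_z = arccos(0.1928) = 78.88°.

78.9°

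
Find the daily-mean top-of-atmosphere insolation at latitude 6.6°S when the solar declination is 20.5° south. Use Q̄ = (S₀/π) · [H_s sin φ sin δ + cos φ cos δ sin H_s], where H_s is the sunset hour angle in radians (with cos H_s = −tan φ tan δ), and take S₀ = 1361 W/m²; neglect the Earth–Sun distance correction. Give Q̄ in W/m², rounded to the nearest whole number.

431 W/m²

−tan φ tan δ = −(-0.1157)(-0.3739) = -0.0433; H_s = arccos(-0.0433) = 92.48°. In radians, H_s = 1.6141.
H_s sin φ sin δ = 1.6141 × -0.1149 × -0.3502 = 0.0649.
cos φ cos δ sin H_s = 0.9934 × 0.9367 × 0.9991 = 0.9297.
Q̄ = (1361/π) × (0.0649 + 0.9297) = 433.22 × 0.9946 = 430.88 W/m².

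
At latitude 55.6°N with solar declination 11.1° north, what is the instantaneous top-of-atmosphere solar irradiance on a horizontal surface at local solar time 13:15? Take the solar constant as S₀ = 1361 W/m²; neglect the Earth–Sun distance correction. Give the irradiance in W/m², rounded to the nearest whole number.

Hour angle H = 15° × (13.25 − 12) = 18.75°.
cos θ_z = sin(55.6°) sin(11.1°) + cos(55.6°) cos(11.1°) cos(18.75°) = 0.1589 + 0.5250 = 0.6839.
Top-of-atmosphere irradiance = S₀ cos θ_z = 1361 × 0.6839 = 930.79 W/m².

931 W/m²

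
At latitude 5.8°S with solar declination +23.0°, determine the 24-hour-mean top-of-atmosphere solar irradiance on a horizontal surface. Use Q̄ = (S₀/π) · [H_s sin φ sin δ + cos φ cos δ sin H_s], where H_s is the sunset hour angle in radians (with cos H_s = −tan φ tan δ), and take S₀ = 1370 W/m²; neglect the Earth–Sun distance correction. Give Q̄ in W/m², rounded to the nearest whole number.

373 W/m²

The sunset hour angle satisfies cos H_s = −tan φ tan δ = 0.0431, giving H_s = 87.53°. In radians, H_s = 1.5277.
H_s sin φ sin δ = 1.5277 × -0.1011 × 0.3907 = -0.0603.
cos φ cos δ sin H_s = 0.9949 × 0.9205 × 0.9991 = 0.9150.
Q̄ = (1370/π) × (-0.0603 + 0.9150) = 436.08 × 0.8547 = 372.72 W/m².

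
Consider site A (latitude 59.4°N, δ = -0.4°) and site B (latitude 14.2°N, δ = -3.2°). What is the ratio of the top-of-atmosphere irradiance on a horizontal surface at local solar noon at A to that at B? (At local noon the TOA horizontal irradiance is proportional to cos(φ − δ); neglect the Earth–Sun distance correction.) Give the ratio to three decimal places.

A: cos θ_z = cos(59.4° − (-0.4°)) = 0.5030.
B: cos θ_z = cos(14.2° − (-3.2°)) = 0.9542.
Ratio A/B = 0.5030 / 0.9542 = 0.5271.

0.527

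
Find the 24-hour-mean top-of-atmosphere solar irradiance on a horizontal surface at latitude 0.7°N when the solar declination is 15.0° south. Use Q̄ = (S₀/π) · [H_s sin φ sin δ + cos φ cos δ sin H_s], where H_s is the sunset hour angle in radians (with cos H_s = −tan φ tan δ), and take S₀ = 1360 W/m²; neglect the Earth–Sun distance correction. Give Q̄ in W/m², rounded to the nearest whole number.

416 W/m²

cos H_s = −tan(0.7°) · tan(-15.0°) = 0.0033, so H_s = arccos(0.0033) = 89.81°. In radians, H_s = 1.5675.
H_s sin φ sin δ = 1.5675 × 0.0122 × -0.2588 = -0.0049.
cos φ cos δ sin H_s = 0.9999 × 0.9659 × 1.0000 = 0.9658.
Q̄ = (1360/π) × (-0.0049 + 0.9658) = 432.90 × 0.9609 = 415.97 W/m².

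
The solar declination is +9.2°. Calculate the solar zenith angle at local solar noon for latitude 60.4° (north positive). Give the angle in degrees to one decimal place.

At local solar noon the hour angle is zero, so the zenith angle is |φ − δ| = |60.4° − (9.2°)| = 51.2°.

51.2°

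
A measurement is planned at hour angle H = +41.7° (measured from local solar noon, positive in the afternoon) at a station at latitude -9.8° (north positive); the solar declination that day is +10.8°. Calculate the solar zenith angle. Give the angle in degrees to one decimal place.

46.3°

cos θ_z = sin φ sin δ + cos φ cos δ cos H = (-0.1702)(0.1874) + (0.9854)(0.9823)(0.7466) = 0.6908.
θ_z = arccos(0.6908) = 46.31°.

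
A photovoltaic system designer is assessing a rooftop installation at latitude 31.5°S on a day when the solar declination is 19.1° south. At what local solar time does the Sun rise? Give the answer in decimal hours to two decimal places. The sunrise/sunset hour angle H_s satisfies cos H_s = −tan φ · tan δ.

5.18 h

The sunset hour angle satisfies cos H_s = −tan φ tan δ = -0.2122, giving H_s = 102.25°.
Sunrise is at 12 − H_s/15 = 12 − 6.817 = 5.183 h local solar time.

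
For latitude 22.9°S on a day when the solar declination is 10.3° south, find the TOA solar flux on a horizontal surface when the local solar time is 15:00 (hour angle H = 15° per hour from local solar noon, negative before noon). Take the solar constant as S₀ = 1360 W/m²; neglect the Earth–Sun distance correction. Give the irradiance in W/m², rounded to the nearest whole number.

Hour angle H = 15° × (15 − 12) = 45.00°.
With φ = -22.9°, δ = -10.3°, H = 45.00°: sin φ sin δ = 0.0696, cos φ cos δ cos H = 0.6409, so cos θ_z = 0.7105.
Top-of-atmosphere irradiance = S₀ cos θ_z = 1360 × 0.7105 = 966.28 W/m².

966 W/m²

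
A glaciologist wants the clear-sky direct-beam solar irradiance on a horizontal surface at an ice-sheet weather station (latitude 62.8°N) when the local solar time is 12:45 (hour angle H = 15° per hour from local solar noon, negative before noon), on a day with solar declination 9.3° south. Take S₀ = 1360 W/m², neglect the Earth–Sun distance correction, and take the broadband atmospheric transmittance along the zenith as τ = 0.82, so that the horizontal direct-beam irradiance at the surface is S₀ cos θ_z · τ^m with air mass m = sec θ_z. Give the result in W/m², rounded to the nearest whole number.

209 W/m²

Hour angle H = 15° × (12.75 − 12) = 11.25°.
cos θ_z = sin(62.8°) sin(-9.3°) + cos(62.8°) cos(-9.3°) cos(11.25°) = -0.1437 + 0.4424 = 0.2987.
Air mass m = 1/cos θ_z = 1/0.2987 = 3.348; τ^m = 0.82^3.348 = 0.5146.
Surface direct beam = 1360 × 0.2987 × 0.5146 = 209.05 W/m².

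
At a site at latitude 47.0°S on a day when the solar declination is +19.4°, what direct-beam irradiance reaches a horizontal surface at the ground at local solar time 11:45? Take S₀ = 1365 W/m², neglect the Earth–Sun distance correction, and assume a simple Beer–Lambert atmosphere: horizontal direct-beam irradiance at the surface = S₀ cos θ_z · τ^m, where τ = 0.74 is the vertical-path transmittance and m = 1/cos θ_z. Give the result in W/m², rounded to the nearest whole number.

256 W/m²

Hour angle H = 15° × (11.75 − 12) = -3.75°.
With φ = -47.0°, δ = 19.4°, H = -3.75°: sin φ sin δ = -0.2429, cos φ cos δ cos H = 0.6419, so cos θ_z = 0.3990.
Air mass m = 1/cos θ_z = 1/0.3990 = 2.506; τ^m = 0.74^2.506 = 0.4702.
Surface direct beam = 1365 × 0.3990 × 0.4702 = 256.09 W/m².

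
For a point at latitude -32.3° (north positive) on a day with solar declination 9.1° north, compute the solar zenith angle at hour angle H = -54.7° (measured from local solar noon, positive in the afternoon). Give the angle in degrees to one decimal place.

66.6°

cos θ_z = sin φ sin δ + cos φ cos δ cos H = (-0.5344)(0.1582) + (0.8453)(0.9874)(0.5779) = 0.3978.
θ_z = arccos(0.3978) = 66.56°.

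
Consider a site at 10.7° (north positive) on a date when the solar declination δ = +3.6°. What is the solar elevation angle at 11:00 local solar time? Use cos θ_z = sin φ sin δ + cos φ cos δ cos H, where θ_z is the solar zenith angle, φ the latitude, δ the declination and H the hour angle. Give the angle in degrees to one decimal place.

Hour angle H = 15° × (11 − 12) = -15.00°.
With φ = 10.7°, δ = 3.6°, H = -15.00°: sin φ sin δ = 0.0117, cos φ cos δ cos H = 0.9473, so cos θ_z = 0.9590.
θ_z = arccos(0.9590) = 16.46°, so the elevation is 90° − 16.46° = 73.54°.

73.5°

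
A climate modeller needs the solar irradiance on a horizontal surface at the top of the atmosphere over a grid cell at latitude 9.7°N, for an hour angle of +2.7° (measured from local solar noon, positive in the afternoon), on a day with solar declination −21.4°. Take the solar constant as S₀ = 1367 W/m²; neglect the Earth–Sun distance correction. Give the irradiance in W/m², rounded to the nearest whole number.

cos θ_z = sin(9.7°) sin(-21.4°) + cos(9.7°) cos(-21.4°) cos(2.70°) = -0.0615 + 0.9167 = 0.8552.
Top-of-atmosphere irradiance = S₀ cos θ_z = 1367 × 0.8552 = 1169.06 W/m².

1169 W/m²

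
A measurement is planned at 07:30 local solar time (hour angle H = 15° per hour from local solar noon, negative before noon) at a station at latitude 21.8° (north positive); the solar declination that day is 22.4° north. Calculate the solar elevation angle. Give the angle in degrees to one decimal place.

28.0°

Hour angle H = 15° × (7.5 − 12) = -67.50°.
With φ = 21.8°, δ = 22.4°, H = -67.50°: sin φ sin δ = 0.1415, cos φ cos δ cos H = 0.3285, so cos θ_z = 0.4700.
θ_z = arccos(0.4700) = 61.97°, so the elevation is 90° − 61.97° = 28.03°.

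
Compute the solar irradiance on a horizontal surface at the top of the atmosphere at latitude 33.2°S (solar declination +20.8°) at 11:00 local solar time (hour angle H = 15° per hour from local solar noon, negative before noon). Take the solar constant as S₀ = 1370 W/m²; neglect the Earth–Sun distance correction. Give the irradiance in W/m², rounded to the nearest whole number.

Hour angle H = 15° × (11 − 12) = -15.00°.
cos θ_z = sin(-33.2°) sin(20.8°) + cos(-33.2°) cos(20.8°) cos(-15.00°) = -0.1944 + 0.7556 = 0.5612.
Top-of-atmosphere irradiance = S₀ cos θ_z = 1370 × 0.5612 = 768.84 W/m².

769 W/m²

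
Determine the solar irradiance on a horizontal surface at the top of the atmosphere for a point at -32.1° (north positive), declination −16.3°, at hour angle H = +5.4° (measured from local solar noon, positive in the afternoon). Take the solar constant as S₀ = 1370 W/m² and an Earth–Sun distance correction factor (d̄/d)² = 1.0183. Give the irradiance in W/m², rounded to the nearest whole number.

With φ = -32.1°, δ = -16.3°, H = 5.40°: sin φ sin δ = 0.1491, cos φ cos δ cos H = 0.8095, so cos θ_z = 0.9586.
Top-of-atmosphere irradiance = S₀ (d̄/d)² cos θ_z = 1370 × 1.0183 × 0.9586 = 1337.32 W/m².

1337 W/m²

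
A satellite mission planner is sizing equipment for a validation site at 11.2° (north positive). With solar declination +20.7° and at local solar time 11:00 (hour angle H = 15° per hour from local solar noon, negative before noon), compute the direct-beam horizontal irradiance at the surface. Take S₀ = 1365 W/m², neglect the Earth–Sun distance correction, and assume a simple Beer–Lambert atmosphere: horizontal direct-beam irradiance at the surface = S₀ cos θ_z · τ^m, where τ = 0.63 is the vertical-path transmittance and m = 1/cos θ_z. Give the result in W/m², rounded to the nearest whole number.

804 W/m²

Hour angle H = 15° × (11 − 12) = -15.00°.
cos θ_z = sin φ sin δ + cos φ cos δ cos H = (0.1942)(0.3535) + (0.9810)(0.9354)(0.9659) = 0.9550.
Air mass m = 1/cos θ_z = 1/0.9550 = 1.047; τ^m = 0.63^1.047 = 0.6165.
Surface direct beam = 1365 × 0.9550 × 0.6165 = 803.65 W/m².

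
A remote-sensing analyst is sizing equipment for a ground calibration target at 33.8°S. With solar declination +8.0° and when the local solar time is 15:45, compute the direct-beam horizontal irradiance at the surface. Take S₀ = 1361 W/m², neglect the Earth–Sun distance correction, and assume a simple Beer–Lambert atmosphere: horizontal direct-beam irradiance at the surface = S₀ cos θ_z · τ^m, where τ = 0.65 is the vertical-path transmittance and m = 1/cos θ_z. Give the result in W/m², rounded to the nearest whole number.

166 W/m²

Hour angle H = 15° × (15.75 − 12) = 56.25°.
cos θ_z = sin(-33.8°) sin(8.0°) + cos(-33.8°) cos(8.0°) cos(56.25°) = -0.0774 + 0.4572 = 0.3798.
Air mass m = 1/cos θ_z = 1/0.3798 = 2.633; τ^m = 0.65^2.633 = 0.3217.
Surface direct beam = 1361 × 0.3798 × 0.3217 = 166.29 W/m².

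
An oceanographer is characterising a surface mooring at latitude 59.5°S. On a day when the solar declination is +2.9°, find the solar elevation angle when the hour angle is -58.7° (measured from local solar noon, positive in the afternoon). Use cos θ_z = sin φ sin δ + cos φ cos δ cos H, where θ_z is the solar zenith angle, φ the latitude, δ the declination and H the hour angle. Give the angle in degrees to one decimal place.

cos θ_z = sin φ sin δ + cos φ cos δ cos H = (-0.8616)(0.0506) + (0.5075)(0.9987)(0.5195) = 0.2197.
θ_z = arccos(0.2197) = 77.31°, so the elevation is 90° − 77.31° = 12.69°.

12.7°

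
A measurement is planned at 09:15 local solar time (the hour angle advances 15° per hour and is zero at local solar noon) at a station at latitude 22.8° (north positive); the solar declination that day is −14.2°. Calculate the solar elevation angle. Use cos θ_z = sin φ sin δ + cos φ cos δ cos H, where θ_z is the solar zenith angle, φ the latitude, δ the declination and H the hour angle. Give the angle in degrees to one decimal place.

Hour angle H = 15° × (9.25 − 12) = -41.25°.
cos θ_z = sin φ sin δ + cos φ cos δ cos H = (0.3875)(-0.2453) + (0.9219)(0.9694)(0.7518) = 0.5768.
θ_z = arccos(0.5768) = 54.77°, so the elevation is 90° − 54.77° = 35.23°.

35.2°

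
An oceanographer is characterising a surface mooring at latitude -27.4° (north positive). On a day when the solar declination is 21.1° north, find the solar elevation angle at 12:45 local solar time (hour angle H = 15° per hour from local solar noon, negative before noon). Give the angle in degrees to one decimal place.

40.3°

Hour angle H = 15° × (12.75 − 12) = 11.25°.
With φ = -27.4°, δ = 21.1°, H = 11.25°: sin φ sin δ = -0.1657, cos φ cos δ cos H = 0.8124, so cos θ_z = 0.6467.
θ_z = arccos(0.6467) = 49.71°, so the elevation is 90° − 49.71° = 40.29°.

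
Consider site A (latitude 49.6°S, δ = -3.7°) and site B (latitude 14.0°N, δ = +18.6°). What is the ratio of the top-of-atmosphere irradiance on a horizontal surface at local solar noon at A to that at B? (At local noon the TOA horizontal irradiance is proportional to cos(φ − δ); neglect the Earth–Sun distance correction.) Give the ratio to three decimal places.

A: cos θ_z = cos(-49.6° − (-3.7°)) = 0.6959.
B: cos θ_z = cos(14.0° − (18.6°)) = 0.9968.
Ratio A/B = 0.6959 / 0.9968 = 0.6981.

0.698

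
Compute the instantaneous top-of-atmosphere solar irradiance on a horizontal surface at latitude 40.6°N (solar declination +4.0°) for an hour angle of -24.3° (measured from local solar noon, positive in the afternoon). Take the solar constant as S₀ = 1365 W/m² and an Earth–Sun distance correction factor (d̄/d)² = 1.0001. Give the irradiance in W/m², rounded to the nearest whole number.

1004 W/m²

With φ = 40.6°, δ = 4.0°, H = -24.30°: sin φ sin δ = 0.0454, cos φ cos δ cos H = 0.6903, so cos θ_z = 0.7357.
Top-of-atmosphere irradiance = S₀ (d̄/d)² cos θ_z = 1365 × 1.0001 × 0.7357 = 1004.33 W/m².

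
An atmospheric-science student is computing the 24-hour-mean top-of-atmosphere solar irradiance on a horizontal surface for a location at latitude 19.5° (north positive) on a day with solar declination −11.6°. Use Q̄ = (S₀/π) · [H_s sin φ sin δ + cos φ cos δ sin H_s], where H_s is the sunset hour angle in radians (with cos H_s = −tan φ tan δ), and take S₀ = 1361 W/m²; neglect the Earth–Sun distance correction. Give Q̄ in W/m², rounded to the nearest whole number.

cos H_s = −tan(19.5°) · tan(-11.6°) = 0.0727, so H_s = arccos(0.0727) = 85.83°. In radians, H_s = 1.4980.
H_s sin φ sin δ = 1.4980 × 0.3338 × -0.2011 = -0.1006.
cos φ cos δ sin H_s = 0.9426 × 0.9796 × 0.9974 = 0.9210.
Q̄ = (1361/π) × (-0.1006 + 0.9210) = 433.22 × 0.8204 = 355.41 W/m².

355 W/m²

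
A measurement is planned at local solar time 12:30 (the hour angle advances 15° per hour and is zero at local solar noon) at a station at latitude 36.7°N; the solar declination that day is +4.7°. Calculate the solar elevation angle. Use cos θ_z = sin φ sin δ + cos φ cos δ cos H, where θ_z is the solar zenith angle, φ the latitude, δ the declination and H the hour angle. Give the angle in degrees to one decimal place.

57.3°

Hour angle H = 15° × (12.5 − 12) = 7.50°.
cos θ_z = sin φ sin δ + cos φ cos δ cos H = (0.5976)(0.0819) + (0.8018)(0.9966)(0.9914) = 0.8411.
θ_z = arccos(0.8411) = 32.74°, so the elevation is 90° − 32.74° = 57.26°.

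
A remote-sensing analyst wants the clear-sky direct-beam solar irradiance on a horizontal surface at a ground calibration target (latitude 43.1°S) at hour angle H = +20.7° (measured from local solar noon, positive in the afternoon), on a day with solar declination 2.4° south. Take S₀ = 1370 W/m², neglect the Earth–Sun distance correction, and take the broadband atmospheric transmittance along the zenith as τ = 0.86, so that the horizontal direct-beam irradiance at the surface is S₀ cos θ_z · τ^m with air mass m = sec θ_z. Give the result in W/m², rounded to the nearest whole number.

788 W/m²

cos θ_z = sin φ sin δ + cos φ cos δ cos H = (-0.6833)(-0.0419) + (0.7302)(0.9991)(0.9354) = 0.7110.
Air mass m = 1/cos θ_z = 1/0.7110 = 1.406; τ^m = 0.86^1.406 = 0.8089.
Surface direct beam = 1370 × 0.7110 × 0.8089 = 787.93 W/m².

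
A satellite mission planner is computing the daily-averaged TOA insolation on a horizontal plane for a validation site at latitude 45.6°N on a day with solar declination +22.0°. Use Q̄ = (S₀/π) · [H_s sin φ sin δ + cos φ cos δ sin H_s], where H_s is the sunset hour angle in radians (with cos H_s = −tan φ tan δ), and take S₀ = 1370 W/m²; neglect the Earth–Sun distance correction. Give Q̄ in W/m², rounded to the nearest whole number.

491 W/m²

The sunset hour angle satisfies cos H_s = −tan φ tan δ = -0.4126, giving H_s = 114.37°. In radians, H_s = 1.9961.
H_s sin φ sin δ = 1.9961 × 0.7145 × 0.3746 = 0.5343.
cos φ cos δ sin H_s = 0.6997 × 0.9272 × 0.9109 = 0.5910.
Q̄ = (1370/π) × (0.5343 + 0.5910) = 436.08 × 1.1253 = 490.72 W/m².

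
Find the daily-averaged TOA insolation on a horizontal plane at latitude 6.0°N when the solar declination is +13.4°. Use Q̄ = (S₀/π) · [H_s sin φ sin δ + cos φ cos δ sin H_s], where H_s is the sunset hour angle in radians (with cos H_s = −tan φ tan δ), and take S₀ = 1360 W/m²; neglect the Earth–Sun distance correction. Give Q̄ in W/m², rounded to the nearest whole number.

−tan φ tan δ = −(0.1051)(0.2382) = -0.0250; H_s = arccos(-0.0250) = 91.43°. In radians, H_s = 1.5958.
H_s sin φ sin δ = 1.5958 × 0.1045 × 0.2317 = 0.0386.
cos φ cos δ sin H_s = 0.9945 × 0.9728 × 0.9997 = 0.9672.
Q̄ = (1360/π) × (0.0386 + 0.9672) = 432.90 × 1.0058 = 435.41 W/m².

435 W/m²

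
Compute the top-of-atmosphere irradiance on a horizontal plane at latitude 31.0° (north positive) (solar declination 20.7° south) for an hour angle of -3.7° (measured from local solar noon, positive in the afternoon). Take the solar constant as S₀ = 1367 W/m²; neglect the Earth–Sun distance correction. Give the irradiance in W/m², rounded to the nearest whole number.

845 W/m²

cos θ_z = sin(31.0°) sin(-20.7°) + cos(31.0°) cos(-20.7°) cos(-3.70°) = -0.1821 + 0.8002 = 0.6181.
Top-of-atmosphere irradiance = S₀ cos θ_z = 1367 × 0.6181 = 844.94 W/m².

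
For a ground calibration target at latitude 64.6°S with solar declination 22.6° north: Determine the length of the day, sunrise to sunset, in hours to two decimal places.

3.83 hours

−tan φ tan δ = −(-2.1060)(0.4163) = 0.8767; H_s = arccos(0.8767) = 28.75°.
Day length = 2 H_s / 15° h⁻¹ = 57.50° / 15 = 3.833 h.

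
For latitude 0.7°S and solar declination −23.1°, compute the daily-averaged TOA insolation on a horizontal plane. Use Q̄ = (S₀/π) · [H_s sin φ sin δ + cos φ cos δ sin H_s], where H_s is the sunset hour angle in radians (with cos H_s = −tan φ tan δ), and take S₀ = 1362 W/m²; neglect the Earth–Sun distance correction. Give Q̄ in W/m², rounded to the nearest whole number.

−tan φ tan δ = −(-0.0122)(-0.4265) = -0.0052; H_s = arccos(-0.0052) = 90.30°. In radians, H_s = 1.5760.
H_s sin φ sin δ = 1.5760 × -0.0122 × -0.3923 = 0.0075.
cos φ cos δ sin H_s = 0.9999 × 0.9198 × 1.0000 = 0.9197.
Q̄ = (1362/π) × (0.0075 + 0.9197) = 433.54 × 0.9272 = 401.98 W/m².

402 W/m²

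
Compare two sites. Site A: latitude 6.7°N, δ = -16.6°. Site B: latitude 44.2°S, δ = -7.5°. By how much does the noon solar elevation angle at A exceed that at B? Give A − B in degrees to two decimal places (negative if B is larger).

+13.40°

A: 90° − |6.7 − (-16.6)| = 66.70°.
B: 90° − |-44.2 − (-7.5)| = 53.30°.
A − B = 66.70 − 53.30 = 13.40°.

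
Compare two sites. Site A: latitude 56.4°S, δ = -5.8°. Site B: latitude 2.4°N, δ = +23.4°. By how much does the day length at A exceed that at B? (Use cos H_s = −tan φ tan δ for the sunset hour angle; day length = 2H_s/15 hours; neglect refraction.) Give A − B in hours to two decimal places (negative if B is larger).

A: H_s = arccos(−tan -56.4° · tan -5.8°) = 98.79°, so 2H_s/15 = 13.1720 h.
B: H_s = arccos(−tan 2.4° · tan 23.4°) = 91.04°, so 2H_s/15 = 12.1387 h.
A − B = 13.1720 − 12.1387 = 1.0333 h.

+1.03 h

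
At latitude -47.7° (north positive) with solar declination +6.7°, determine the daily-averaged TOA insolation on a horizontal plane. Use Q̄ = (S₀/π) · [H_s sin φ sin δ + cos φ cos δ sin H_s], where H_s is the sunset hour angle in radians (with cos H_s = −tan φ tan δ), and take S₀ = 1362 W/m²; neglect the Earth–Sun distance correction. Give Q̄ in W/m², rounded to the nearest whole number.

233 W/m²

cos H_s = −tan(-47.7°) · tan(6.7°) = 0.1291, so H_s = arccos(0.1291) = 82.58°. In radians, H_s = 1.4413.
H_s sin φ sin δ = 1.4413 × -0.7396 × 0.1167 = -0.1244.
cos φ cos δ sin H_s = 0.6730 × 0.9932 × 0.9916 = 0.6628.
Q̄ = (1362/π) × (-0.1244 + 0.6628) = 433.54 × 0.5384 = 233.42 W/m².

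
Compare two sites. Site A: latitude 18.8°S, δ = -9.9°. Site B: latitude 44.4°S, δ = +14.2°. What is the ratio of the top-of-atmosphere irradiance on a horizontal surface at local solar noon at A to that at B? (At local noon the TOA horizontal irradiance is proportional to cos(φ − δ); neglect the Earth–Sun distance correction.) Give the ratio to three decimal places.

1.896

A: cos θ_z = cos(-18.8° − (-9.9°)) = 0.9880.
B: cos θ_z = cos(-44.4° − (14.2°)) = 0.5210.
Ratio A/B = 0.9880 / 0.5210 = 1.8964.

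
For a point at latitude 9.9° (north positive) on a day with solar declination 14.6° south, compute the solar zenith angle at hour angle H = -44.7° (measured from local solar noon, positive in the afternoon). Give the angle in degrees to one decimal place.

50.6°

With φ = 9.9°, δ = -14.6°, H = -44.70°: sin φ sin δ = -0.0433, cos φ cos δ cos H = 0.6776, so cos θ_z = 0.6343.
θ_z = arccos(0.6343) = 50.63°.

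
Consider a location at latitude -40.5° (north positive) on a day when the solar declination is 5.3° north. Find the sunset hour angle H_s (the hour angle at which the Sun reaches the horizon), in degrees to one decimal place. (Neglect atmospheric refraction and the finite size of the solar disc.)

85.5°

cos H_s = −tan(-40.5°) · tan(5.3°) = 0.0792, so H_s = arccos(0.0792) = 85.46°.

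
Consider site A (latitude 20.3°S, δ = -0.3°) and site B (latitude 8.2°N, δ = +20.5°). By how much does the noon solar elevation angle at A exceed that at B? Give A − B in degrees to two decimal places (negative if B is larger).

A: 90° − |-20.3 − (-0.3)| = 70.00°.
B: 90° − |8.2 − (20.5)| = 77.70°.
A − B = 70.00 − 77.70 = -7.70°.

-7.70°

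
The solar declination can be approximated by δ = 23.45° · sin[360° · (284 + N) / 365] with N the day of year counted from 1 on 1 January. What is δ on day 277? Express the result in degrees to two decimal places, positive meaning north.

360 × (284 + 277) / 365 = 553.315°; sin(553.315°) = -0.2303.
δ = 23.45 × -0.2303 = -5.401° ≈ -5.40°.

-5.40°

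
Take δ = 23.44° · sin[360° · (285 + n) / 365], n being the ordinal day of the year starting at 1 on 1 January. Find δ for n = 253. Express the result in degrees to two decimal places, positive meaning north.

360 × (285 + 253) / 365 = 530.630°; sin(530.630°) = 0.1628.
δ = 23.44 × 0.1628 = 3.816° ≈ +3.82°.

+3.82°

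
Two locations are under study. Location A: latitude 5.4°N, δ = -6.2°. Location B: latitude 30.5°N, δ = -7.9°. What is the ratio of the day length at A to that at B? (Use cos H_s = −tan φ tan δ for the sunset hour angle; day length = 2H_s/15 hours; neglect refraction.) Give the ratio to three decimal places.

A: H_s = arccos(−tan 5.4° · tan -6.2°) = 89.41°, so 2H_s/15 = 11.9213 h.
B: H_s = arccos(−tan 30.5° · tan -7.9°) = 85.31°, so 2H_s/15 = 11.3747 h.
Ratio A/B = 11.9213 / 11.3747 = 1.0481.

1.048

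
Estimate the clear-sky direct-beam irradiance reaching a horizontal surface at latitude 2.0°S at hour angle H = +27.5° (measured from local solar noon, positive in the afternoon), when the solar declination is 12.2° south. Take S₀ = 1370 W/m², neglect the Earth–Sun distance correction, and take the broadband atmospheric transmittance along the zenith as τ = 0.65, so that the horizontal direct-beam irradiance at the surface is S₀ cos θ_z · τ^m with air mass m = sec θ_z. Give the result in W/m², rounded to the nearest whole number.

731 W/m²

cos θ_z = sin(-2.0°) sin(-12.2°) + cos(-2.0°) cos(-12.2°) cos(27.50°) = 0.0074 + 0.8665 = 0.8739.
Air mass m = 1/cos θ_z = 1/0.8739 = 1.144; τ^m = 0.65^1.144 = 0.6109.
Surface direct beam = 1370 × 0.8739 × 0.6109 = 731.40 W/m².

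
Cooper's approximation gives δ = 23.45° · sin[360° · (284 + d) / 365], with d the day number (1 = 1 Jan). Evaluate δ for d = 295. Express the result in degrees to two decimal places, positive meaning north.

360 × (284 + 295) / 365 = 571.068°; sin(571.068°) = -0.5161.
δ = 23.45 × -0.5161 = -12.103° ≈ -12.10°.

-12.10°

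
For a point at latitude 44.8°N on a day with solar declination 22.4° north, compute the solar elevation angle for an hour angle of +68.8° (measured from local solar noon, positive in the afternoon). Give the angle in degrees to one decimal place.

30.4°

With φ = 44.8°, δ = 22.4°, H = 68.80°: sin φ sin δ = 0.2685, cos φ cos δ cos H = 0.2372, so cos θ_z = 0.5057.
θ_z = arccos(0.5057) = 59.62°, so the elevation is 90° − 59.62° = 30.38°.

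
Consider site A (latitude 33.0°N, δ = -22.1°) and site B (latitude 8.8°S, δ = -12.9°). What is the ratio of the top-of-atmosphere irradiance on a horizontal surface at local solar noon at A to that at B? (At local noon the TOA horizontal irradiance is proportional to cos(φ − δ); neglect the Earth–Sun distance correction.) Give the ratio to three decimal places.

0.574

A: cos θ_z = cos(33.0° − (-22.1°)) = 0.5721.
B: cos θ_z = cos(-8.8° − (-12.9°)) = 0.9974.
Ratio A/B = 0.5721 / 0.9974 = 0.5736.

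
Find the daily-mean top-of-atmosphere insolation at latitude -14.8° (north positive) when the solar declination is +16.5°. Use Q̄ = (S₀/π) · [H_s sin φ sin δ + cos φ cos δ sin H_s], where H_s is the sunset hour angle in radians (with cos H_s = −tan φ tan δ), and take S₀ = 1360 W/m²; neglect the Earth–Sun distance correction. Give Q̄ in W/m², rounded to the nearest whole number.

−tan φ tan δ = −(-0.2642)(0.2962) = 0.0783; H_s = arccos(0.0783) = 85.51°. In radians, H_s = 1.4924.
H_s sin φ sin δ = 1.4924 × -0.2554 × 0.2840 = -0.1082.
cos φ cos δ sin H_s = 0.9668 × 0.9588 × 0.9969 = 0.9241.
Q̄ = (1360/π) × (-0.1082 + 0.9241) = 432.90 × 0.8159 = 353.20 W/m².

353 W/m²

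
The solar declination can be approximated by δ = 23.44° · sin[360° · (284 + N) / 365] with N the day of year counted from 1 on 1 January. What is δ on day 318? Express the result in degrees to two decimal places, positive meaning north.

-18.90°

360 × (284 + 318) / 365 = 593.753°; sin(593.753°) = -0.8065.
δ = 23.44 × -0.8065 = -18.904° ≈ -18.90°.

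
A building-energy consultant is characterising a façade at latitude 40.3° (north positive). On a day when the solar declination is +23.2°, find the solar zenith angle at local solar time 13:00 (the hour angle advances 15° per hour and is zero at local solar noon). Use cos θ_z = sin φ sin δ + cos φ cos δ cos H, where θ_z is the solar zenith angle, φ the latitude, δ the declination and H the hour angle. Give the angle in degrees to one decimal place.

21.3°

Hour angle H = 15° × (13 − 12) = 15.00°.
With φ = 40.3°, δ = 23.2°, H = 15.00°: sin φ sin δ = 0.2548, cos φ cos δ cos H = 0.6771, so cos θ_z = 0.9319.
θ_z = arccos(0.9319) = 21.27°.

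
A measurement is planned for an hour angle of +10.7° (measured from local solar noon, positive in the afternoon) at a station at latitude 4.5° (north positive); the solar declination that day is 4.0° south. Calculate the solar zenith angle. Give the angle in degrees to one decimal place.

cos θ_z = sin φ sin δ + cos φ cos δ cos H = (0.0785)(-0.0698) + (0.9969)(0.9976)(0.9826) = 0.9717.
θ_z = arccos(0.9717) = 13.66°.

13.7°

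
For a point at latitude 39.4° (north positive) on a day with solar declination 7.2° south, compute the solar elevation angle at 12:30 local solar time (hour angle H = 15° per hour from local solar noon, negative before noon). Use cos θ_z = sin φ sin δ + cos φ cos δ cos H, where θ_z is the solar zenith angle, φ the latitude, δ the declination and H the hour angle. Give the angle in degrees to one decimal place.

Hour angle H = 15° × (12.5 − 12) = 7.50°.
cos θ_z = sin(39.4°) sin(-7.2°) + cos(39.4°) cos(-7.2°) cos(7.50°) = -0.0796 + 0.7601 = 0.6805.
θ_z = arccos(0.6805) = 47.12°, so the elevation is 90° − 47.12° = 42.88°.

42.9°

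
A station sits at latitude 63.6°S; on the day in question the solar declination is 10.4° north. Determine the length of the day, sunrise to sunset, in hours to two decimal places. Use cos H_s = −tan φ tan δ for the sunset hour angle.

9.11 hours

−tan φ tan δ = −(-2.0145)(0.1835) = 0.3697; H_s = arccos(0.3697) = 68.30°.
Day length = 2 H_s / 15° h⁻¹ = 136.60° / 15 = 9.107 h.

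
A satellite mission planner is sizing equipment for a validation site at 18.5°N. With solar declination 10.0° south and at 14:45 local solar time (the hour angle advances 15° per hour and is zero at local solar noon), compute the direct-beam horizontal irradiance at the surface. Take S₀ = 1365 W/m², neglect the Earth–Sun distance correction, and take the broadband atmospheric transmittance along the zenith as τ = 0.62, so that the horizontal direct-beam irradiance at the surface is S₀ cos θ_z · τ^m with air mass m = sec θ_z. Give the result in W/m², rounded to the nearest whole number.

Hour angle H = 15° × (14.75 − 12) = 41.25°.
With φ = 18.5°, δ = -10.0°, H = 41.25°: sin φ sin δ = -0.0551, cos φ cos δ cos H = 0.7022, so cos θ_z = 0.6471.
Air mass m = 1/cos θ_z = 1/0.6471 = 1.545; τ^m = 0.62^1.545 = 0.4778.
Surface direct beam = 1365 × 0.6471 × 0.4778 = 422.04 W/m².

422 W/m²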